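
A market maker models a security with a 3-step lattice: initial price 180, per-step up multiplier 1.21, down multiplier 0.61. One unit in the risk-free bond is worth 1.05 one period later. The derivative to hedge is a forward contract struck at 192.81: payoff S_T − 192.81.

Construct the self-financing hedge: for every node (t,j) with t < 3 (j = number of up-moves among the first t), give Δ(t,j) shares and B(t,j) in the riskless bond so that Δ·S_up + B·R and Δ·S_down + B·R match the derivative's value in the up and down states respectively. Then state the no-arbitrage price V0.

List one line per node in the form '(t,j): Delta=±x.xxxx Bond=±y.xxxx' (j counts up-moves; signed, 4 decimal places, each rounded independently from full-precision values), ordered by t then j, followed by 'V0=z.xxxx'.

(0,0): Delta=1.0000 Bond=-166.5565
(1,0): Delta=1.0000 Bond=-174.8844
(1,1): Delta=1.0000 Bond=-174.8844
(2,0): Delta=1.0000 Bond=-183.6286
(2,1): Delta=1.0000 Bond=-183.6286
(2,2): Delta=1.0000 Bond=-183.6286
V0=13.4435

Under the risk-neutral measure, an up-move has probability p* = (R−d)/(u−d) = 0.7333 and values discount at R = 1.05.
Payoff layer (t=3): V(3,0)=-151.9534, V(3,1)=-111.7666, V(3,2)=-32.0518, V(3,3)=126.0710
Node (2,0) S=66.9780: V=(p*·-111.7666+(1−p*)·-151.9534)/1.05=-116.6506; Δ=(-111.7666−-151.9534)/(81.0434−40.8566)=1.0000; B=V−Δ·S=-183.6286
Node (2,1) S=132.8580: V=(p*·-32.0518+(1−p*)·-111.7666)/1.05=-50.7706; Δ=(-32.0518−-111.7666)/(160.7582−81.0434)=1.0000; B=V−Δ·S=-183.6286
Node (2,2) S=263.5380: V=(p*·126.0710+(1−p*)·-32.0518)/1.05=79.9094; Δ=(126.0710−-32.0518)/(318.8810−160.7582)=1.0000; B=V−Δ·S=-183.6286
Node (1,0) S=109.8000: V=(p*·-50.7706+(1−p*)·-116.6506)/1.05=-65.0844; Δ=(-50.7706−-116.6506)/(132.8580−66.9780)=1.0000; B=V−Δ·S=-174.8844
Node (1,1) S=217.8000: V=(p*·79.9094+(1−p*)·-50.7706)/1.05=42.9156; Δ=(79.9094−-50.7706)/(263.5380−132.8580)=1.0000; B=V−Δ·S=-174.8844
Node (0,0) S=180.0000: V=(p*·42.9156+(1−p*)·-65.0844)/1.05=13.4435; Δ=(42.9156−-65.0844)/(217.8000−109.8000)=1.0000; B=V−Δ·S=-166.5565
Root portfolio cost Δ·180+B reproduces V0=13.4435.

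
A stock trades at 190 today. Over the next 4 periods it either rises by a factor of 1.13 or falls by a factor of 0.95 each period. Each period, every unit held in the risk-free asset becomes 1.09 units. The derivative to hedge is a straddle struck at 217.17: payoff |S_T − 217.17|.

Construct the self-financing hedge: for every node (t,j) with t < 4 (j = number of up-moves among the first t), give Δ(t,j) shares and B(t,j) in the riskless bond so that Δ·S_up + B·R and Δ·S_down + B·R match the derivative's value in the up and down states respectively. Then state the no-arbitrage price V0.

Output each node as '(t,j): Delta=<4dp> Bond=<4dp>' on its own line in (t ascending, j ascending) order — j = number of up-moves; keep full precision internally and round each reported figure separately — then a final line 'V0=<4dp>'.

(0,0): Delta=0.8133 Bond=-116.5565
(1,0): Delta=0.3323 Bond=-40.2286
(1,1): Delta=0.9288 Bond=-151.8517
(2,0): Delta=-0.9174 Bond=170.4433
(2,1): Delta=0.6325 Bond=-105.0757
(2,2): Delta=1.0000 Bond=-182.7876
(3,0): Delta=-1.0000 Bond=199.2385
(3,1): Delta=-0.8976 Bond=181.9388
(3,2): Delta=1.0000 Bond=-199.2385
(3,3): Delta=1.0000 Bond=-199.2385
V0=37.9677

Risk-neutral probability p* = (R−d)/(u−d) = (1.09−0.95)/(1.13−0.95) = 0.7778.
Terminal values V(4,·): V(4,0)=62.4138, V(4,1)=33.0916, V(4,2)=1.7864, V(4,3)=43.2729, V(4,4)=92.6200
Node (3,0) S=162.9012: V=(p*·33.0916+(1−p*)·62.4138)/1.09=36.3373; Δ=(33.0916−62.4138)/(184.0784−154.7562)=-1.0000; B=V−Δ·S=199.2385
Node (3,1) S=193.7667: V=(p*·1.7864+(1−p*)·33.0916)/1.09=8.0212; Δ=(1.7864−33.0916)/(218.9564−184.0784)=-0.8976; B=V−Δ·S=181.9388
Node (3,2) S=230.4804: V=(p*·43.2729+(1−p*)·1.7864)/1.09=31.2419; Δ=(43.2729−1.7864)/(260.4429−218.9564)=1.0000; B=V−Δ·S=-199.2385
Node (3,3) S=274.1504: V=(p*·92.6200+(1−p*)·43.2729)/1.09=74.9119; Δ=(92.6200−43.2729)/(309.7900−260.4429)=1.0000; B=V−Δ·S=-199.2385
Node (2,0) S=171.4750: V=(p*·8.0212+(1−p*)·36.3373)/1.09=13.1318; Δ=(8.0212−36.3373)/(193.7667−162.9012)=-0.9174; B=V−Δ·S=170.4433
Node (2,1) S=203.9650: V=(p*·31.2419+(1−p*)·8.0212)/1.09=23.9282; Δ=(31.2419−8.0212)/(230.4804−193.7667)=0.6325; B=V−Δ·S=-105.0757
Node (2,2) S=242.6110: V=(p*·74.9119+(1−p*)·31.2419)/1.09=59.8234; Δ=(74.9119−31.2419)/(274.1504−230.4804)=1.0000; B=V−Δ·S=-182.7876
Node (1,0) S=180.5000: V=(p*·23.9282+(1−p*)·13.1318)/1.09=19.7514; Δ=(23.9282−13.1318)/(203.9650−171.4750)=0.3323; B=V−Δ·S=-40.2286
Node (1,1) S=214.7000: V=(p*·59.8234+(1−p*)·23.9282)/1.09=47.5657; Δ=(59.8234−23.9282)/(242.6110−203.9650)=0.9288; B=V−Δ·S=-151.8517
Node (0,0) S=190.0000: V=(p*·47.5657+(1−p*)·19.7514)/1.09=37.9677; Δ=(47.5657−19.7514)/(214.7000−180.5000)=0.8133; B=V−Δ·S=-116.5565
Check: Δ(0,0)·S0 + B(0,0) = 37.9677 = V0.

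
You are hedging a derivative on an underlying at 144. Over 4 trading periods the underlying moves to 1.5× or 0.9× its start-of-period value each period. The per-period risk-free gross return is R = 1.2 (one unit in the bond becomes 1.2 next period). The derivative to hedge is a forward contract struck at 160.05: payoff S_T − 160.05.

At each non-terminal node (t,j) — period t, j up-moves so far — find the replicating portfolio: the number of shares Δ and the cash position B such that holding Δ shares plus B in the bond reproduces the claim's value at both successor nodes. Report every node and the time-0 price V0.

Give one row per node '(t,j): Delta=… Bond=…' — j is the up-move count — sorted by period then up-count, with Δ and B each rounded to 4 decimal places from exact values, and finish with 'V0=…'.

(0,0): Delta=1.0000 Bond=-77.1846
(1,0): Delta=1.0000 Bond=-92.6215
(1,1): Delta=1.0000 Bond=-92.6215
(2,0): Delta=1.0000 Bond=-111.1458
(2,1): Delta=1.0000 Bond=-111.1458
(2,2): Delta=1.0000 Bond=-111.1458
(3,0): Delta=1.0000 Bond=-133.3750
(3,1): Delta=1.0000 Bond=-133.3750
(3,2): Delta=1.0000 Bond=-133.3750
(3,3): Delta=1.0000 Bond=-133.3750
V0=66.8154

The replicating-portfolio and risk-neutral prices coincide; use p* = (1.2−0.9)/(1.5−0.9) = 0.5000 for the latter.
Payoff layer (t=4): V(4,0)=-65.5716, V(4,1)=-2.5860, V(4,2)=102.3900, V(4,3)=277.3500, V(4,4)=568.9500
(3,0): S=104.9760. Δ = (V_up−V_dn)/(S_up−S_dn) = (-2.5860−-65.5716)/(157.4640−94.4784) = 1.0000. V = [p*·-2.5860 + (1−p*)·-65.5716]/1.2 = -28.3990. B = V − Δ·S = -133.3750.
(3,1): S=174.9600. Δ = (V_up−V_dn)/(S_up−S_dn) = (102.3900−-2.5860)/(262.4400−157.4640) = 1.0000. V = [p*·102.3900 + (1−p*)·-2.5860]/1.2 = 41.5850. B = V − Δ·S = -133.3750.
(3,2): S=291.6000. Δ = (V_up−V_dn)/(S_up−S_dn) = (277.3500−102.3900)/(437.4000−262.4400) = 1.0000. V = [p*·277.3500 + (1−p*)·102.3900]/1.2 = 158.2250. B = V − Δ·S = -133.3750.
(3,3): S=486.0000. Δ = (V_up−V_dn)/(S_up−S_dn) = (568.9500−277.3500)/(729.0000−437.4000) = 1.0000. V = [p*·568.9500 + (1−p*)·277.3500]/1.2 = 352.6250. B = V − Δ·S = -133.3750.
(2,0): S=116.6400. Δ = (V_up−V_dn)/(S_up−S_dn) = (41.5850−-28.3990)/(174.9600−104.9760) = 1.0000. V = [p*·41.5850 + (1−p*)·-28.3990]/1.2 = 5.4942. B = V − Δ·S = -111.1458.
(2,1): S=194.4000. Δ = (V_up−V_dn)/(S_up−S_dn) = (158.2250−41.5850)/(291.6000−174.9600) = 1.0000. V = [p*·158.2250 + (1−p*)·41.5850]/1.2 = 83.2542. B = V − Δ·S = -111.1458.
(2,2): S=324.0000. Δ = (V_up−V_dn)/(S_up−S_dn) = (352.6250−158.2250)/(486.0000−291.6000) = 1.0000. V = [p*·352.6250 + (1−p*)·158.2250]/1.2 = 212.8542. B = V − Δ·S = -111.1458.
(1,0): S=129.6000. Δ = (V_up−V_dn)/(S_up−S_dn) = (83.2542−5.4942)/(194.4000−116.6400) = 1.0000. V = [p*·83.2542 + (1−p*)·5.4942]/1.2 = 36.9785. B = V − Δ·S = -92.6215.
(1,1): S=216.0000. Δ = (V_up−V_dn)/(S_up−S_dn) = (212.8542−83.2542)/(324.0000−194.4000) = 1.0000. V = [p*·212.8542 + (1−p*)·83.2542]/1.2 = 123.3785. B = V − Δ·S = -92.6215.
(0,0): S=144.0000. Δ = (V_up−V_dn)/(S_up−S_dn) = (123.3785−36.9785)/(216.0000−129.6000) = 1.0000. V = [p*·123.3785 + (1−p*)·36.9785]/1.2 = 66.8154. B = V − Δ·S = -77.1846.
The time-0 hedge costs 66.8154, which is the no-arbitrage price.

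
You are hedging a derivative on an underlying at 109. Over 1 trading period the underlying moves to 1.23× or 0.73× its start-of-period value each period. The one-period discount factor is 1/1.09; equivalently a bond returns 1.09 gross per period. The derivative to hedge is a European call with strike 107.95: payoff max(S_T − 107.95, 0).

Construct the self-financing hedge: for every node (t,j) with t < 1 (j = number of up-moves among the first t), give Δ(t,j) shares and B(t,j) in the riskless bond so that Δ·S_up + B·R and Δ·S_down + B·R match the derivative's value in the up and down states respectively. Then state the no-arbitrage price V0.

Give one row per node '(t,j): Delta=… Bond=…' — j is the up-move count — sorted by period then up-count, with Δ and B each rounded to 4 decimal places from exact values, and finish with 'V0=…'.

(0,0): Delta=0.4793 Bond=-34.9864
V0=17.2536

Since d<R<u, set p* = (R−d)/(u−d) = 0.7200; price each node as the discounted p*-expectation of its children.
At expiry t=1: V(1,0)=0.0000, V(1,1)=26.1200
  t=0,j=0: stock 109.0000 → up 134.0700 (V=26.1200), down 79.5700 (V=0.0000). Price 17.2536; hedge Δ=0.4793, bond B=-34.9864.
Self-financing check: at every node Δ·S+B equals the discounted successor values.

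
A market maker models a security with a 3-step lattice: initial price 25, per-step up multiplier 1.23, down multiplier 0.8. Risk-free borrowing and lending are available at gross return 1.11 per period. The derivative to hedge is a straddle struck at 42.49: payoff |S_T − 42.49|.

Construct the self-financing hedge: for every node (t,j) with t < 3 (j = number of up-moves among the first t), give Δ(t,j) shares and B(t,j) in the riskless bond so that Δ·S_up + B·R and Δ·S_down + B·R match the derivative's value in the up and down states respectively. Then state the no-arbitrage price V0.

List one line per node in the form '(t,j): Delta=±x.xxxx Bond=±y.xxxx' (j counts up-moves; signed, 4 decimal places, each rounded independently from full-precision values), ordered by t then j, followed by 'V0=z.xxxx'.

(0,0): Delta=-0.6836 Bond=25.3673
(1,0): Delta=-1.0000 Bond=34.4858
(1,1): Delta=-0.6039 Bond=25.7081
(2,0): Delta=-1.0000 Bond=38.2793
(2,1): Delta=-1.0000 Bond=38.2793
(2,2): Delta=-0.5042 Bond=24.7643
V0=8.2775

Since d<R<u, set p* = (R−d)/(u−d) = 0.7209; price each node as the discounted p*-expectation of its children.
At expiry t=3: V(3,0)=29.6900, V(3,1)=22.8100, V(3,2)=12.2320, V(3,3)=4.0317
(2,0): S=16.0000. Δ = (V_up−V_dn)/(S_up−S_dn) = (22.8100−29.6900)/(19.6800−12.8000) = -1.0000. V = [p*·22.8100 + (1−p*)·29.6900]/1.11 = 22.2793. B = V − Δ·S = 38.2793.
(2,1): S=24.6000. Δ = (V_up−V_dn)/(S_up−S_dn) = (12.2320−22.8100)/(30.2580−19.6800) = -1.0000. V = [p*·12.2320 + (1−p*)·22.8100]/1.11 = 13.6793. B = V − Δ·S = 38.2793.
(2,2): S=37.8225. Δ = (V_up−V_dn)/(S_up−S_dn) = (4.0317−12.2320)/(46.5217−30.2580) = -0.5042. V = [p*·4.0317 + (1−p*)·12.2320]/1.11 = 5.6938. B = V − Δ·S = 24.7643.
(1,0): S=20.0000. Δ = (V_up−V_dn)/(S_up−S_dn) = (13.6793−22.2793)/(24.6000−16.0000) = -1.0000. V = [p*·13.6793 + (1−p*)·22.2793]/1.11 = 14.4858. B = V − Δ·S = 34.4858.
(1,1): S=30.7500. Δ = (V_up−V_dn)/(S_up−S_dn) = (5.6938−13.6793)/(37.8225−24.6000) = -0.6039. V = [p*·5.6938 + (1−p*)·13.6793]/1.11 = 7.1372. B = V − Δ·S = 25.7081.
(0,0): S=25.0000. Δ = (V_up−V_dn)/(S_up−S_dn) = (7.1372−14.4858)/(30.7500−20.0000) = -0.6836. V = [p*·7.1372 + (1−p*)·14.4858]/1.11 = 8.2775. B = V − Δ·S = 25.3673.
Self-financing check: at every node Δ·S+B equals the discounted successor values.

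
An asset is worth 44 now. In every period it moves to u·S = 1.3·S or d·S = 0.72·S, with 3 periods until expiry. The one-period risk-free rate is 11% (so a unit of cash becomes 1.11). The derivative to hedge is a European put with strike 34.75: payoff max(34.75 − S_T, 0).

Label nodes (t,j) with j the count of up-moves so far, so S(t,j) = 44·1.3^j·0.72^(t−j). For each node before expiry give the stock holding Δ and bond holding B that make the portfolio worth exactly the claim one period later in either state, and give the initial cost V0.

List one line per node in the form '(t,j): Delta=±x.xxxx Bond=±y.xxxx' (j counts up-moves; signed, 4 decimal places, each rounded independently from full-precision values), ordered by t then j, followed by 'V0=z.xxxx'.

The replicating-portfolio and risk-neutral prices coincide; use p* = (1.11−0.72)/(1.3−0.72) = 0.6724 for the latter.
Terminal payoffs: V(3,0)=18.3271, V(3,1)=5.0975, V(3,2)=0.0000, V(3,3)=0.0000
Node (2,0) S=22.8096: V=(p*·5.0975+(1−p*)·18.3271)/1.11=8.4967; Δ=(5.0975−18.3271)/(29.6525−16.4229)=-1.0000; B=V−Δ·S=31.3063
Node (2,1) S=41.1840: V=(p*·0.0000+(1−p*)·5.0975)/1.11=1.5044; Δ=(0.0000−5.0975)/(53.5392−29.6525)=-0.2134; B=V−Δ·S=10.2932
Node (2,2) S=74.3600: V=(p*·0.0000+(1−p*)·0.0000)/1.11=0.0000; Δ=(0.0000−0.0000)/(96.6680−53.5392)=0.0000; B=V−Δ·S=0.0000
Node (1,0) S=31.6800: V=(p*·1.5044+(1−p*)·8.4967)/1.11=3.4189; Δ=(1.5044−8.4967)/(41.1840−22.8096)=-0.3805; B=V−Δ·S=15.4746
Node (1,1) S=57.2000: V=(p*·0.0000+(1−p*)·1.5044)/1.11=0.4440; Δ=(0.0000−1.5044)/(74.3600−41.1840)=-0.0453; B=V−Δ·S=3.0378
Node (0,0) S=44.0000: V=(p*·0.4440+(1−p*)·3.4189)/1.11=1.2779; Δ=(0.4440−3.4189)/(57.2000−31.6800)=-0.1166; B=V−Δ·S=6.4071
The time-0 hedge costs 1.2779, which is the no-arbitrage price.

(0,0): Delta=-0.1166 Bond=6.4071
(1,0): Delta=-0.3805 Bond=15.4746
(1,1): Delta=-0.0453 Bond=3.0378
(2,0): Delta=-1.0000 Bond=31.3063
(2,1): Delta=-0.2134 Bond=10.2932
(2,2): Delta=0.0000 Bond=0.0000
V0=1.2779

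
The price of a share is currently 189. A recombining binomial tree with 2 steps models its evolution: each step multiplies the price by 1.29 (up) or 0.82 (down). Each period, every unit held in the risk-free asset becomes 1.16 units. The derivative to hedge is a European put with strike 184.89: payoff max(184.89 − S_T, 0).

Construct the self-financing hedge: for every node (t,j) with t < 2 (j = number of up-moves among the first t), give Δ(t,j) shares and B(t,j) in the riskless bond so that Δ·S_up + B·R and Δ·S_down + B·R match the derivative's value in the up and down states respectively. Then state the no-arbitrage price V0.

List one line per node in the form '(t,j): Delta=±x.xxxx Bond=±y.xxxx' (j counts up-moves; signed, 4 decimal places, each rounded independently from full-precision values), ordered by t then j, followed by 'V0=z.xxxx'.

(0,0): Delta=-0.1552 Bond=32.6135
(1,0): Delta=-0.7936 Bond=136.7760
(1,1): Delta=0.0000 Bond=0.0000
V0=3.2866

Since d<R<u, set p* = (R−d)/(u−d) = 0.7234; price each node as the discounted p*-expectation of its children.
Payoff layer (t=2): V(2,0)=57.8064, V(2,1)=0.0000, V(2,2)=0.0000
Node (1,0) S=154.9800: V=(p*·0.0000+(1−p*)·57.8064)/1.16=13.7836; Δ=(0.0000−57.8064)/(199.9242−127.0836)=-0.7936; B=V−Δ·S=136.7760
Node (1,1) S=243.8100: V=(p*·0.0000+(1−p*)·0.0000)/1.16=0.0000; Δ=(0.0000−0.0000)/(314.5149−199.9242)=0.0000; B=V−Δ·S=0.0000
Node (0,0) S=189.0000: V=(p*·0.0000+(1−p*)·13.7836)/1.16=3.2866; Δ=(0.0000−13.7836)/(243.8100−154.9800)=-0.1552; B=V−Δ·S=32.6135
Root portfolio cost Δ·189+B reproduces V0=3.2866.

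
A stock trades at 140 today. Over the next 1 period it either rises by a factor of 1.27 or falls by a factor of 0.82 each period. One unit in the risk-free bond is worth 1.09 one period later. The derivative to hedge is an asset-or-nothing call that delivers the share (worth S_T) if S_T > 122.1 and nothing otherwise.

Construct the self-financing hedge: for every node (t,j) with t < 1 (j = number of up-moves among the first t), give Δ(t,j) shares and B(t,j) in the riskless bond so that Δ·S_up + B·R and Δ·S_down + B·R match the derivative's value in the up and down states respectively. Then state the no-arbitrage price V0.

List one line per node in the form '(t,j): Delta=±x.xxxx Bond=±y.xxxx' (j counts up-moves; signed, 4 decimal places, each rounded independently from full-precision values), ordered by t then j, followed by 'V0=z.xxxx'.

The replicating-portfolio and risk-neutral prices coincide; use p* = (1.09−0.82)/(1.27−0.82) = 0.6000 for the latter.
At expiry t=1: V(1,0)=0.0000, V(1,1)=177.8000
(0,0): S=140.0000. Δ = (V_up−V_dn)/(S_up−S_dn) = (177.8000−0.0000)/(177.8000−114.8000) = 2.8222. V = [p*·177.8000 + (1−p*)·0.0000]/1.09 = 97.8716. B = V − Δ·S = -297.2396.
Self-financing check: at every node Δ·S+B equals the discounted successor values.

(0,0): Delta=2.8222 Bond=-297.2396
V0=97.8716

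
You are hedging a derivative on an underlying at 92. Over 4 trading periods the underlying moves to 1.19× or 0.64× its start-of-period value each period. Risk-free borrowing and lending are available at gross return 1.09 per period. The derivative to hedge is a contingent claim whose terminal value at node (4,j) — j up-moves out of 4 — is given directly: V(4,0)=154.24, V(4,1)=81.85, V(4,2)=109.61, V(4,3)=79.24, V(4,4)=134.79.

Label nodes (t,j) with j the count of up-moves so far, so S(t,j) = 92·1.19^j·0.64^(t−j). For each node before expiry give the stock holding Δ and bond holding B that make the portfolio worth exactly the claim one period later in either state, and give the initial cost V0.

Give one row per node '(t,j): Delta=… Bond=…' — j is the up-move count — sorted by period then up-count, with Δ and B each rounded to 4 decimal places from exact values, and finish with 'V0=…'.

(0,0): Delta=0.3228 Bond=47.0232
(1,0): Delta=-0.3759 Bond=92.3974
(1,1): Delta=0.4063 Bond=42.1126
(2,0): Delta=0.4228 Bond=70.6153
(2,1): Delta=-0.4714 Bond=107.4016
(2,2): Delta=0.5112 Bond=32.2363
(3,0): Delta=-5.4574 Bond=218.7850
(3,1): Delta=1.1255 Bond=45.4564
(3,2): Delta=-0.6622 Bond=132.9813
(3,3): Delta=0.6515 Bond=13.3945
V0=76.7218

Since d<R<u, set p* = (R−d)/(u−d) = 0.8182; price each node as the discounted p*-expectation of its children.
At expiry t=4: V(4,0)=154.2400, V(4,1)=81.8500, V(4,2)=109.6100, V(4,3)=79.2400, V(4,4)=134.7900
Node (3,0) S=24.1172: V=(p*·81.8500+(1−p*)·154.2400)/1.09=87.1668; Δ=(81.8500−154.2400)/(28.6995−15.4350)=-5.4574; B=V−Δ·S=218.7850
Node (3,1) S=44.8430: V=(p*·109.6100+(1−p*)·81.8500)/1.09=95.9291; Δ=(109.6100−81.8500)/(53.3632−28.6995)=1.1255; B=V−Δ·S=45.4564
Node (3,2) S=83.3800: V=(p*·79.2400+(1−p*)·109.6100)/1.09=77.7631; Δ=(79.2400−109.6100)/(99.2222−53.3632)=-0.6622; B=V−Δ·S=132.9813
Node (3,3) S=155.0346: V=(p*·134.7900+(1−p*)·79.2400)/1.09=114.3945; Δ=(134.7900−79.2400)/(184.4912−99.2222)=0.6515; B=V−Δ·S=13.3945
Node (2,0) S=37.6832: V=(p*·95.9291+(1−p*)·87.1668)/1.09=86.5468; Δ=(95.9291−87.1668)/(44.8430−24.1172)=0.4228; B=V−Δ·S=70.6153
Node (2,1) S=70.0672: V=(p*·77.7631+(1−p*)·95.9291)/1.09=74.3725; Δ=(77.7631−95.9291)/(83.3800−44.8430)=-0.4714; B=V−Δ·S=107.4016
Node (2,2) S=130.2812: V=(p*·114.3945+(1−p*)·77.7631)/1.09=98.8388; Δ=(114.3945−77.7631)/(155.0346−83.3800)=0.5112; B=V−Δ·S=32.2363
Node (1,0) S=58.8800: V=(p*·74.3725+(1−p*)·86.5468)/1.09=70.2624; Δ=(74.3725−86.5468)/(70.0672−37.6832)=-0.3759; B=V−Δ·S=92.3974
Node (1,1) S=109.4800: V=(p*·98.8388+(1−p*)·74.3725)/1.09=86.5967; Δ=(98.8388−74.3725)/(130.2812−70.0672)=0.4063; B=V−Δ·S=42.1126
Node (0,0) S=92.0000: V=(p*·86.5967+(1−p*)·70.2624)/1.09=76.7218; Δ=(86.5967−70.2624)/(109.4800−58.8800)=0.3228; B=V−Δ·S=47.0232
Check: Δ(0,0)·S0 + B(0,0) = 76.7218 = V0.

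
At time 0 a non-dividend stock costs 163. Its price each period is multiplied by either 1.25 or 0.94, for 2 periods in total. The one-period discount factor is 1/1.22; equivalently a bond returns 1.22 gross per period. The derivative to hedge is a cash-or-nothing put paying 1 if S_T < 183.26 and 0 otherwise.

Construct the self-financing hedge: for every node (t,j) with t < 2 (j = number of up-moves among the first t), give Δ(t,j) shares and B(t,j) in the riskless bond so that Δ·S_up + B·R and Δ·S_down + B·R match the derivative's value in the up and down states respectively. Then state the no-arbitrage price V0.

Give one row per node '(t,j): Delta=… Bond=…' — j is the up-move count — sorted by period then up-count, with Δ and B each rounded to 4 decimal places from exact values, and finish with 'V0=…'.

(0,0): Delta=-0.0016 Bond=0.2622
(1,0): Delta=-0.0211 Bond=3.3051
(1,1): Delta=0.0000 Bond=0.0000
V0=0.0063

Since d<R<u, set p* = (R−d)/(u−d) = 0.9032; price each node as the discounted p*-expectation of its children.
At expiry t=2: V(2,0)=1.0000, V(2,1)=0.0000, V(2,2)=0.0000
  t=1,j=0: stock 153.2200 → up 191.5250 (V=0.0000), down 144.0268 (V=1.0000). Price 0.0793; hedge Δ=-0.0211, bond B=3.3051.
  t=1,j=1: stock 203.7500 → up 254.6875 (V=0.0000), down 191.5250 (V=0.0000). Price 0.0000; hedge Δ=0.0000, bond B=0.0000.
  t=0,j=0: stock 163.0000 → up 203.7500 (V=0.0000), down 153.2200 (V=0.0793). Price 0.0063; hedge Δ=-0.0016, bond B=0.2622.
Each (Δ,B) replicates both successor values, so the strategy is self-financing and V0 is arbitrage-free.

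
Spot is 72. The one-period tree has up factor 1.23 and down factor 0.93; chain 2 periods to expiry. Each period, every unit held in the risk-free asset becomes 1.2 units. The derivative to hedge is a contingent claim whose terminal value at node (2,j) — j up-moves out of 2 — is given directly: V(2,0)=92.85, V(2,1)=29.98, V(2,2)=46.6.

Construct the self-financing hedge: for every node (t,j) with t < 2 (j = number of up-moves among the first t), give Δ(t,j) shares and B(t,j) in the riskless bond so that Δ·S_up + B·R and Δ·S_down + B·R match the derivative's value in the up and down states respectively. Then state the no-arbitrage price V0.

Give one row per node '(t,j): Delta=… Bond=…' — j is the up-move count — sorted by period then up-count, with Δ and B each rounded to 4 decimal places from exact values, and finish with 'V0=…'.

(0,0): Delta=0.3345 Bond=6.5187
(1,0): Delta=-3.1297 Bond=239.7892
(1,1): Delta=0.6256 Bond=-17.9517
V0=30.6048

Since d<R<u, set p* = (R−d)/(u−d) = 0.9000; price each node as the discounted p*-expectation of its children.
Payoff layer (t=2): V(2,0)=92.8500, V(2,1)=29.9800, V(2,2)=46.6000
Node (1,0) S=66.9600: V=(p*·29.9800+(1−p*)·92.8500)/1.2=30.2225; Δ=(29.9800−92.8500)/(82.3608−62.2728)=-3.1297; B=V−Δ·S=239.7892
Node (1,1) S=88.5600: V=(p*·46.6000+(1−p*)·29.9800)/1.2=37.4483; Δ=(46.6000−29.9800)/(108.9288−82.3608)=0.6256; B=V−Δ·S=-17.9517
Node (0,0) S=72.0000: V=(p*·37.4483+(1−p*)·30.2225)/1.2=30.6048; Δ=(37.4483−30.2225)/(88.5600−66.9600)=0.3345; B=V−Δ·S=6.5187
Each (Δ,B) replicates both successor values, so the strategy is self-financing and V0 is arbitrage-free.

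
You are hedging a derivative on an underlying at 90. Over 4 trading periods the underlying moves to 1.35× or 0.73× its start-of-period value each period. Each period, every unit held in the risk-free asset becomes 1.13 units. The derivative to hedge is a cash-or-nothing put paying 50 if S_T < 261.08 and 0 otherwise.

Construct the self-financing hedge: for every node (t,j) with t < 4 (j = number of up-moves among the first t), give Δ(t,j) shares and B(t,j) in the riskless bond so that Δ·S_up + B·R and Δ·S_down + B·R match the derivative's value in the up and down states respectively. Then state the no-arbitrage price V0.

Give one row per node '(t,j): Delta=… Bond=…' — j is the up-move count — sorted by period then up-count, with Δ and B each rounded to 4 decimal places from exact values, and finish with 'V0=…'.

(0,0): Delta=-0.1668 Bond=40.3619
(1,0): Delta=0.0000 Bond=34.6525
(1,1): Delta=-0.2164 Bond=51.6350
(2,0): Delta=0.0000 Bond=39.1573
(2,1): Delta=0.0000 Bond=39.1573
(2,2): Delta=-0.2807 Bond=68.9022
(3,0): Delta=0.0000 Bond=44.2478
(3,1): Delta=0.0000 Bond=44.2478
(3,2): Delta=0.0000 Bond=44.2478
(3,3): Delta=-0.3642 Bond=96.3460
V0=25.3531

Since d<R<u, set p* = (R−d)/(u−d) = 0.6452; price each node as the discounted p*-expectation of its children.
Payoff layer (t=4): V(4,0)=50.0000, V(4,1)=50.0000, V(4,2)=50.0000, V(4,3)=50.0000, V(4,4)=0.0000
Node (3,0) S=35.0115: V=(p*·50.0000+(1−p*)·50.0000)/1.13=44.2478; Δ=(50.0000−50.0000)/(47.2656−25.5584)=0.0000; B=V−Δ·S=44.2478
Node (3,1) S=64.7473: V=(p*·50.0000+(1−p*)·50.0000)/1.13=44.2478; Δ=(50.0000−50.0000)/(87.4089−47.2656)=0.0000; B=V−Δ·S=44.2478
Node (3,2) S=119.7383: V=(p*·50.0000+(1−p*)·50.0000)/1.13=44.2478; Δ=(50.0000−50.0000)/(161.6466−87.4089)=0.0000; B=V−Δ·S=44.2478
Node (3,3) S=221.4338: V=(p*·0.0000+(1−p*)·50.0000)/1.13=15.7008; Δ=(0.0000−50.0000)/(298.9356−161.6466)=-0.3642; B=V−Δ·S=96.3460
Node (2,0) S=47.9610: V=(p*·44.2478+(1−p*)·44.2478)/1.13=39.1573; Δ=(44.2478−44.2478)/(64.7473−35.0115)=0.0000; B=V−Δ·S=39.1573
Node (2,1) S=88.6950: V=(p*·44.2478+(1−p*)·44.2478)/1.13=39.1573; Δ=(44.2478−44.2478)/(119.7383−64.7473)=0.0000; B=V−Δ·S=39.1573
Node (2,2) S=164.0250: V=(p*·15.7008+(1−p*)·44.2478)/1.13=22.8588; Δ=(15.7008−44.2478)/(221.4338−119.7383)=-0.2807; B=V−Δ·S=68.9022
Node (1,0) S=65.7000: V=(p*·39.1573+(1−p*)·39.1573)/1.13=34.6525; Δ=(39.1573−39.1573)/(88.6950−47.9610)=0.0000; B=V−Δ·S=34.6525
Node (1,1) S=121.5000: V=(p*·22.8588+(1−p*)·39.1573)/1.13=25.3470; Δ=(22.8588−39.1573)/(164.0250−88.6950)=-0.2164; B=V−Δ·S=51.6350
Node (0,0) S=90.0000: V=(p*·25.3470+(1−p*)·34.6525)/1.13=25.3531; Δ=(25.3470−34.6525)/(121.5000−65.7000)=-0.1668; B=V−Δ·S=40.3619
Self-financing check: at every node Δ·S+B equals the discounted successor values.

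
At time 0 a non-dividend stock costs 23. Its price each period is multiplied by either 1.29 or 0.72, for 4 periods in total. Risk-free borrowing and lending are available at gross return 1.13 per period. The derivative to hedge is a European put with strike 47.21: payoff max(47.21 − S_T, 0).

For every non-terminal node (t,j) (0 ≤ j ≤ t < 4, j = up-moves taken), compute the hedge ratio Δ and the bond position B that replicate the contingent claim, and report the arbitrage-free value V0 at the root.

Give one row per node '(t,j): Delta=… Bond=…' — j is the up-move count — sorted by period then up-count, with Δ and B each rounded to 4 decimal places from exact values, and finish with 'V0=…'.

(0,0): Delta=-0.6757 Bond=24.2027
(1,0): Delta=-1.0000 Bond=32.7189
(1,1): Delta=-0.6051 Bond=25.2534
(2,0): Delta=-1.0000 Bond=36.9724
(2,1): Delta=-1.0000 Bond=36.9724
(2,2): Delta=-0.5191 Bond=25.2443
(3,0): Delta=-1.0000 Bond=41.7788
(3,1): Delta=-1.0000 Bond=41.7788
(3,2): Delta=-1.0000 Bond=41.7788
(3,3): Delta=-0.4143 Bond=23.3542
V0=8.6608

Risk-neutral probability p* = (R−d)/(u−d) = (1.13−0.72)/(1.29−0.72) = 0.7193.
Payoff layer (t=4): V(4,0)=41.0290, V(4,1)=36.1357, V(4,2)=27.3686, V(4,3)=11.6608, V(4,4)=0.0000
Node (3,0) S=8.5847: V=(p*·36.1357+(1−p*)·41.0290)/1.13=33.1941; Δ=(36.1357−41.0290)/(11.0743−6.1810)=-1.0000; B=V−Δ·S=41.7788
Node (3,1) S=15.3809: V=(p*·27.3686+(1−p*)·36.1357)/1.13=26.3978; Δ=(27.3686−36.1357)/(19.8414−11.0743)=-1.0000; B=V−Δ·S=41.7788
Node (3,2) S=27.5575: V=(p*·11.6608+(1−p*)·27.3686)/1.13=14.2213; Δ=(11.6608−27.3686)/(35.5492−19.8414)=-1.0000; B=V−Δ·S=41.7788
Node (3,3) S=49.3738: V=(p*·0.0000+(1−p*)·11.6608)/1.13=2.8967; Δ=(0.0000−11.6608)/(63.6923−35.5492)=-0.4143; B=V−Δ·S=23.3542
Node (2,0) S=11.9232: V=(p*·26.3978+(1−p*)·33.1941)/1.13=25.0492; Δ=(26.3978−33.1941)/(15.3809−8.5847)=-1.0000; B=V−Δ·S=36.9724
Node (2,1) S=21.3624: V=(p*·14.2213+(1−p*)·26.3978)/1.13=15.6100; Δ=(14.2213−26.3978)/(27.5575−15.3809)=-1.0000; B=V−Δ·S=36.9724
Node (2,2) S=38.2743: V=(p*·2.8967+(1−p*)·14.2213)/1.13=5.3765; Δ=(2.8967−14.2213)/(49.3738−27.5575)=-0.5191; B=V−Δ·S=25.2443
Node (1,0) S=16.5600: V=(p*·15.6100+(1−p*)·25.0492)/1.13=16.1589; Δ=(15.6100−25.0492)/(21.3624−11.9232)=-1.0000; B=V−Δ·S=32.7189
Node (1,1) S=29.6700: V=(p*·5.3765+(1−p*)·15.6100)/1.13=7.3001; Δ=(5.3765−15.6100)/(38.2743−21.3624)=-0.6051; B=V−Δ·S=25.2534
Node (0,0) S=23.0000: V=(p*·7.3001+(1−p*)·16.1589)/1.13=8.6608; Δ=(7.3001−16.1589)/(29.6700−16.5600)=-0.6757; B=V−Δ·S=24.2027
Check: Δ(0,0)·S0 + B(0,0) = 8.6608 = V0.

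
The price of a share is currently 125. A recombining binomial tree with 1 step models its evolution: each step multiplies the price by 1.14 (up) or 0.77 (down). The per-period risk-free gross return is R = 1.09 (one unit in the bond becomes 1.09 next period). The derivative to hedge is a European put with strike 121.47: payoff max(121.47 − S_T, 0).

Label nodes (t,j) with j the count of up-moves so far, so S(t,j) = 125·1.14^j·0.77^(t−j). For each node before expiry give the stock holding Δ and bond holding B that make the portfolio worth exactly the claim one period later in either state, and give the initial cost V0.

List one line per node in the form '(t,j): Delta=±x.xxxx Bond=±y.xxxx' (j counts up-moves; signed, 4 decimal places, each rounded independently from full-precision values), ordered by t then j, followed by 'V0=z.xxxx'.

(0,0): Delta=-0.5453 Bond=71.2889
V0=3.1267

Since d<R<u, set p* = (R−d)/(u−d) = 0.8649; price each node as the discounted p*-expectation of its children.
Terminal payoffs: V(1,0)=25.2200, V(1,1)=0.0000
(0,0): S=125.0000. Δ = (V_up−V_dn)/(S_up−S_dn) = (0.0000−25.2200)/(142.5000−96.2500) = -0.5453. V = [p*·0.0000 + (1−p*)·25.2200]/1.09 = 3.1267. B = V − Δ·S = 71.2889.
Self-financing check: at every node Δ·S+B equals the discounted successor values.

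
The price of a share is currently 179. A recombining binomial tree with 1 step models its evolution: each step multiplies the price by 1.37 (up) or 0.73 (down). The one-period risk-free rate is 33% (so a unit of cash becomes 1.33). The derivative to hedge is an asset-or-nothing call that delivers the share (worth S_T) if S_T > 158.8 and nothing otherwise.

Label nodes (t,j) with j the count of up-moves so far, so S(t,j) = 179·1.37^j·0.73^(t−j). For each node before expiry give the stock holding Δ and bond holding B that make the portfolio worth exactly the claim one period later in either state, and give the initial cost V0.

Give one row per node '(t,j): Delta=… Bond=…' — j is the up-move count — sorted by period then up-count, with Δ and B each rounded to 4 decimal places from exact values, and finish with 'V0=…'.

Since d<R<u, set p* = (R−d)/(u−d) = 0.9375; price each node as the discounted p*-expectation of its children.
Terminal payoffs: V(1,0)=0.0000, V(1,1)=245.2300
(0,0): S=179.0000. Δ = (V_up−V_dn)/(S_up−S_dn) = (245.2300−0.0000)/(245.2300−130.6700) = 2.1406. V = [p*·245.2300 + (1−p*)·0.0000]/1.33 = 172.8595. B = V − Δ·S = -210.3124.
Self-financing check: at every node Δ·S+B equals the discounted successor values.

(0,0): Delta=2.1406 Bond=-210.3124
V0=172.8595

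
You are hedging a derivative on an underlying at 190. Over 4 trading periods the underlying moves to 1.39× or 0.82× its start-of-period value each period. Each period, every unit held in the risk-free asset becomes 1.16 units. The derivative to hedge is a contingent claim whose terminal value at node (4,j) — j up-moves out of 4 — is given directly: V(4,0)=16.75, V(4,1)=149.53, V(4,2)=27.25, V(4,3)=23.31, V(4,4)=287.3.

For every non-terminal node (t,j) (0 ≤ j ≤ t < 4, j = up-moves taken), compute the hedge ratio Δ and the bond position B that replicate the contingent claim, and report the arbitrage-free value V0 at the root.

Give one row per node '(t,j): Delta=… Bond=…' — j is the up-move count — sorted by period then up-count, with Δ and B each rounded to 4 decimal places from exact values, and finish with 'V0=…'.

No-arbitrage ⇒ martingale measure with p* = (R−d)/(u−d) = 0.5965.
At expiry t=4: V(4,0)=16.7500, V(4,1)=149.5300, V(4,2)=27.2500, V(4,3)=23.3100, V(4,4)=287.3000
(3,0): S=104.7599. Δ = (V_up−V_dn)/(S_up−S_dn) = (149.5300−16.7500)/(145.6163−85.9031) = 2.2236. V = [p*·149.5300 + (1−p*)·16.7500]/1.16 = 82.7173. B = V − Δ·S = -150.2300.
(3,1): S=177.5808. Δ = (V_up−V_dn)/(S_up−S_dn) = (27.2500−149.5300)/(246.8374−145.6163) = -1.2080. V = [p*·27.2500 + (1−p*)·149.5300]/1.16 = 66.0268. B = V − Δ·S = 280.5531.
(3,2): S=301.0212. Δ = (V_up−V_dn)/(S_up−S_dn) = (23.3100−27.2500)/(418.4194−246.8374) = -0.0230. V = [p*·23.3100 + (1−p*)·27.2500]/1.16 = 21.4654. B = V − Δ·S = 28.3776.
(3,3): S=510.2676. Δ = (V_up−V_dn)/(S_up−S_dn) = (287.3000−23.3100)/(709.2720−418.4194) = 0.9076. V = [p*·287.3000 + (1−p*)·23.3100]/1.16 = 155.8429. B = V − Δ·S = -307.2975.
(2,0): S=127.7560. Δ = (V_up−V_dn)/(S_up−S_dn) = (66.0268−82.7173)/(177.5808−104.7599) = -0.2292. V = [p*·66.0268 + (1−p*)·82.7173]/1.16 = 62.7255. B = V − Δ·S = 92.0072.
(2,1): S=216.5620. Δ = (V_up−V_dn)/(S_up−S_dn) = (21.4654−66.0268)/(301.0212−177.5808) = -0.3610. V = [p*·21.4654 + (1−p*)·66.0268]/1.16 = 34.0054. B = V − Δ·S = 112.1833.
(2,2): S=367.0990. Δ = (V_up−V_dn)/(S_up−S_dn) = (155.8429−21.4654)/(510.2676−301.0212) = 0.6422. V = [p*·155.8429 + (1−p*)·21.4654]/1.16 = 87.6038. B = V − Δ·S = -148.1462.
(1,0): S=155.8000. Δ = (V_up−V_dn)/(S_up−S_dn) = (34.0054−62.7255)/(216.5620−127.7560) = -0.3234. V = [p*·34.0054 + (1−p*)·62.7255]/1.16 = 39.3054. B = V − Δ·S = 89.6914.
(1,1): S=264.1000. Δ = (V_up−V_dn)/(S_up−S_dn) = (87.6038−34.0054)/(367.0990−216.5620) = 0.3560. V = [p*·87.6038 + (1−p*)·34.0054]/1.16 = 56.8762. B = V − Δ·S = -37.1560.
(0,0): S=190.0000. Δ = (V_up−V_dn)/(S_up−S_dn) = (56.8762−39.3054)/(264.1000−155.8000) = 0.1622. V = [p*·56.8762 + (1−p*)·39.3054]/1.16 = 42.9191. B = V − Δ·S = 12.0931.
The time-0 hedge costs 42.9191, which is the no-arbitrage price.

(0,0): Delta=0.1622 Bond=12.0931
(1,0): Delta=-0.3234 Bond=89.6914
(1,1): Delta=0.3560 Bond=-37.1560
(2,0): Delta=-0.2292 Bond=92.0072
(2,1): Delta=-0.3610 Bond=112.1833
(2,2): Delta=0.6422 Bond=-148.1462
(3,0): Delta=2.2236 Bond=-150.2300
(3,1): Delta=-1.2080 Bond=280.5531
(3,2): Delta=-0.0230 Bond=28.3776
(3,3): Delta=0.9076 Bond=-307.2975
V0=42.9191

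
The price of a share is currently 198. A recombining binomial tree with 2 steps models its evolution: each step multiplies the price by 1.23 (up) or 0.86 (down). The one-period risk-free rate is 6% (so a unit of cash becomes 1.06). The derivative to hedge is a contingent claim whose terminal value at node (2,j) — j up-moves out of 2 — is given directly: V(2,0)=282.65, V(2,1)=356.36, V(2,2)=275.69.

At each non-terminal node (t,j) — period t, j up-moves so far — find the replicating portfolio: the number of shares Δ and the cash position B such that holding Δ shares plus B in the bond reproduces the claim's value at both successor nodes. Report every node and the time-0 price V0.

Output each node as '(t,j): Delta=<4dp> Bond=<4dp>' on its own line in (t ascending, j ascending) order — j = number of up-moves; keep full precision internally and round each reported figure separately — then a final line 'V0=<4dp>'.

Risk-neutral probability p* = (R−d)/(u−d) = (1.06−0.86)/(1.23−0.86) = 0.5405.
Payoff layer (t=2): V(2,0)=282.6500, V(2,1)=356.3600, V(2,2)=275.6900
Node (1,0) S=170.2800: V=(p*·356.3600+(1−p*)·282.6500)/1.06=304.2389; Δ=(356.3600−282.6500)/(209.4444−146.4408)=1.1699; B=V−Δ·S=105.0227
Node (1,1) S=243.5400: V=(p*·275.6900+(1−p*)·356.3600)/1.06=295.0515; Δ=(275.6900−356.3600)/(299.5542−209.4444)=-0.8952; B=V−Δ·S=513.0785
Node (0,0) S=198.0000: V=(p*·295.0515+(1−p*)·304.2389)/1.06=282.3328; Δ=(295.0515−304.2389)/(243.5400−170.2800)=-0.1254; B=V−Δ·S=307.1636
Self-financing check: at every node Δ·S+B equals the discounted successor values.

(0,0): Delta=-0.1254 Bond=307.1636
(1,0): Delta=1.1699 Bond=105.0227
(1,1): Delta=-0.8952 Bond=513.0785
V0=282.3328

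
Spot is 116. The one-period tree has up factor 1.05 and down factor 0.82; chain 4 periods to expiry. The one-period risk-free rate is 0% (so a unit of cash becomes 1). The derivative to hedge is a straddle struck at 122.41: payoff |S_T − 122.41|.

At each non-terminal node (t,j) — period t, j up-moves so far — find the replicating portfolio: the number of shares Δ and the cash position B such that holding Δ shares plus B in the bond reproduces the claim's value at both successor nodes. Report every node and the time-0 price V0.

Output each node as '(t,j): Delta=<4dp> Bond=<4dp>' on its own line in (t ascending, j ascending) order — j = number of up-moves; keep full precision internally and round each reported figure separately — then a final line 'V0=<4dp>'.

(0,0): Delta=-0.3321 Bond=58.8770
(1,0): Delta=-1.0000 Bond=122.4100
(1,1): Delta=-0.1872 Bond=41.2289
(2,0): Delta=-1.0000 Bond=122.4100
(2,1): Delta=-1.0000 Bond=122.4100
(2,2): Delta=-0.0109 Bond=18.6786
(3,0): Delta=-1.0000 Bond=122.4100
(3,1): Delta=-1.0000 Bond=122.4100
(3,2): Delta=-1.0000 Bond=122.4100
(3,3): Delta=0.2037 Bond=-10.1357
V0=20.3563

No-arbitrage ⇒ martingale measure with p* = (R−d)/(u−d) = 0.7826.
Terminal values V(4,·): V(4,0)=69.9639, V(4,1)=55.2534, V(4,2)=36.4168, V(4,3)=12.2967, V(4,4)=18.5887
  t=3,j=0: stock 63.9587 → up 67.1566 (V=55.2534), down 52.4461 (V=69.9639). Price 58.4513; hedge Δ=-1.0000, bond B=122.4100.
  t=3,j=1: stock 81.8983 → up 85.9932 (V=36.4168), down 67.1566 (V=55.2534). Price 40.5117; hedge Δ=-1.0000, bond B=122.4100.
  t=3,j=2: stock 104.8698 → up 110.1133 (V=12.2967), down 85.9932 (V=36.4168). Price 17.5402; hedge Δ=-1.0000, bond B=122.4100.
  t=3,j=3: stock 134.2845 → up 140.9987 (V=18.5887), down 110.1133 (V=12.2967). Price 17.2209; hedge Δ=0.2037, bond B=-10.1357.
  t=2,j=0: stock 77.9984 → up 81.8983 (V=40.5117), down 63.9587 (V=58.4513). Price 44.4116; hedge Δ=-1.0000, bond B=122.4100.
  t=2,j=1: stock 99.8760 → up 104.8698 (V=17.5402), down 81.8983 (V=40.5117). Price 22.5340; hedge Δ=-1.0000, bond B=122.4100.
  t=2,j=2: stock 127.8900 → up 134.2845 (V=17.2209), down 104.8698 (V=17.5402). Price 17.2903; hedge Δ=-0.0109, bond B=18.6786.
  t=1,j=0: stock 95.1200 → up 99.8760 (V=22.5340), down 77.9984 (V=44.4116). Price 27.2900; hedge Δ=-1.0000, bond B=122.4100.
  t=1,j=1: stock 121.8000 → up 127.8900 (V=17.2903), down 99.8760 (V=22.5340). Price 18.4302; hedge Δ=-0.1872, bond B=41.2289.
  t=0,j=0: stock 116.0000 → up 121.8000 (V=18.4302), down 95.1200 (V=27.2900). Price 20.3563; hedge Δ=-0.3321, bond B=58.8770.
Self-financing check: at every node Δ·S+B equals the discounted successor values.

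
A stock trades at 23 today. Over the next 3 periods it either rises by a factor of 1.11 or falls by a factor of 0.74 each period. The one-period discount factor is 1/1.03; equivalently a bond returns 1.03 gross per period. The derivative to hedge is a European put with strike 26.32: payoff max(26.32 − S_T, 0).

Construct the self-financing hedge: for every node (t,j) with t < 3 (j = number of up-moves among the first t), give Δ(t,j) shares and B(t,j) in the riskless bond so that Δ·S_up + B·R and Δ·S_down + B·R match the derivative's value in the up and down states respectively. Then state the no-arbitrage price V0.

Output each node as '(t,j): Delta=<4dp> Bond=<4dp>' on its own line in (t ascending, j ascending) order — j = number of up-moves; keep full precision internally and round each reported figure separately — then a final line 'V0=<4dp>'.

(0,0): Delta=-0.6506 Bond=18.3123
(1,0): Delta=-1.0000 Bond=24.8091
(1,1): Delta=-0.5863 Bond=17.2210
(2,0): Delta=-1.0000 Bond=25.5534
(2,1): Delta=-1.0000 Bond=25.5534
(2,2): Delta=-0.5102 Bond=15.5815
V0=3.3494

Since d<R<u, set p* = (R−d)/(u−d) = 0.7838; price each node as the discounted p*-expectation of its children.
Terminal payoffs: V(3,0)=16.9998, V(3,1)=12.3398, V(3,2)=5.3497, V(3,3)=0.0000
  t=2,j=0: stock 12.5948 → up 13.9802 (V=12.3398), down 9.3202 (V=16.9998). Price 12.9586; hedge Δ=-1.0000, bond B=25.5534.
  t=2,j=1: stock 18.8922 → up 20.9703 (V=5.3497), down 13.9802 (V=12.3398). Price 6.6612; hedge Δ=-1.0000, bond B=25.5534.
  t=2,j=2: stock 28.3383 → up 31.4555 (V=0.0000), down 20.9703 (V=5.3497). Price 1.1230; hedge Δ=-0.5102, bond B=15.5815.
  t=1,j=0: stock 17.0200 → up 18.8922 (V=6.6612), down 12.5948 (V=12.9586). Price 7.7891; hedge Δ=-1.0000, bond B=24.8091.
  t=1,j=1: stock 25.5300 → up 28.3383 (V=1.1230), down 18.8922 (V=6.6612). Price 2.2529; hedge Δ=-0.5863, bond B=17.2210.
  t=0,j=0: stock 23.0000 → up 25.5300 (V=2.2529), down 17.0200 (V=7.7891). Price 3.3494; hedge Δ=-0.6506, bond B=18.3123.
Check: Δ(0,0)·S0 + B(0,0) = 3.3494 = V0.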